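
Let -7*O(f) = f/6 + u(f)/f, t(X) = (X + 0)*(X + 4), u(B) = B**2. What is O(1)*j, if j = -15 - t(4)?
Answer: 47/6 ≈ 7.8333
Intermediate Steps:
t(X) = X*(4 + X)
O(f) = -f/6 (O(f) = -(f/6 + f**2/f)/7 = -(f*(1/6) + f)/7 = -(f/6 + f)/7 = -f/6)
j = -47 (j = -15 - 4*(4 + 4) = -15 - 4*8 = -15 - 1*32 = -15 - 32 = -47)
O(1)*j = -1/6*1*(-47) = -1/6*(-47) = 47/6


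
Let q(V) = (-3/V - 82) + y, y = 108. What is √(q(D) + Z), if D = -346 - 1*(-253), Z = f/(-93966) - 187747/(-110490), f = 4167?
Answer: 4*√1244819379311100220245/26820950295 ≈ 5.2619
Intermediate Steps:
Z = 1431785231/865191945 (Z = 4167/(-93966) - 187747/(-110490) = 4167*(-1/93966) - 187747*(-1/110490) = -1389/31322 + 187747/110490 = 1431785231/865191945 ≈ 1.6549)
D = -93 (D = -346 + 253 = -93)
q(V) = 26 - 3/V (q(V) = (-3/V - 82) + 108 = (-82 - 3/V) + 108 = 26 - 3/V)
√(q(D) + Z) = √((26 - 3/(-93)) + 1431785231/865191945) = √((26 - 3*(-1/93)) + 1431785231/865191945) = √((26 + 1/31) + 1431785231/865191945) = √(807/31 + 1431785231/865191945) = √(742595241776/26820950295) = 4*√1244819379311100220245/26820950295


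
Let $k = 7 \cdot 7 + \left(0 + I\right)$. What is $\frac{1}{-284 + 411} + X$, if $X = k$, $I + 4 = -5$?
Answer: $\frac{5081}{127} \approx 40.008$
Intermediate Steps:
$I = -9$ ($I = -4 - 5 = -9$)
$k = 40$ ($k = 7 \cdot 7 + \left(0 - 9\right) = 49 - 9 = 40$)
$X = 40$
$\frac{1}{-284 + 411} + X = \frac{1}{-284 + 411} + 40 = \frac{1}{127} + 40 = \frac{5081}{127}$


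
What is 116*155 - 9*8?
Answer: 17908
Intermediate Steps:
116*155 - 9*8 = 17980 - 72 = 17908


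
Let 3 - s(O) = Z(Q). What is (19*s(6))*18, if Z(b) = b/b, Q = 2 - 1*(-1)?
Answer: 684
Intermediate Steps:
Q = 3 (Q = 2 + 1 = 3)
Z(b) = 1
s(O) = 2 (s(O) = 3 - 1*1 = 3 - 1 = 2)
(19*s(6))*18 = (19*2)*18 = 38*18 = 684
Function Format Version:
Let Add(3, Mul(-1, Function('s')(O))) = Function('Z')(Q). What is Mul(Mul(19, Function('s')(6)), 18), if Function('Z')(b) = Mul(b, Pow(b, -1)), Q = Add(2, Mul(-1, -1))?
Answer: 684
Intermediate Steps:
Q = 3 (Q = Add(2, 1) = 3)
Function('Z')(b) = 1
Function('s')(O) = 2 (Function('s')(O) = Add(3, Mul(-1, 1)) = Add(3, -1) = 2)
Mul(Mul(19, Function('s')(6)), 18) = Mul(Mul(19, 2), 18) = Mul(38, 18) = 684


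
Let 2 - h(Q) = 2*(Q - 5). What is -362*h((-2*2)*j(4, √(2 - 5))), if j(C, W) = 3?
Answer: -13032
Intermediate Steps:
h(Q) = 12 - 2*Q (h(Q) = 2 - 2*(Q - 5) = 2 - 2*(-5 + Q) = 2 - (-10 + 2*Q) = 2 + (10 - 2*Q) = 12 - 2*Q)
-362*h((-2*2)*j(4, √(2 - 5))) = -362*(12 - 2*(-2*2)*3) = -362*(12 - (-8)*3) = -362*(12 - 2*(-12)) = -362*(12 + 24) = -362*36 = -13032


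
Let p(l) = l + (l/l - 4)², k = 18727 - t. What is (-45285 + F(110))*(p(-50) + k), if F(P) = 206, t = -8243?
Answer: -1213932391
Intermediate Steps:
k = 26970 (k = 18727 - 1*(-8243) = 18727 + 8243 = 26970)
p(l) = 9 + l (p(l) = l + (1 - 4)² = l + (-3)² = l + 9 = 9 + l)
(-45285 + F(110))*(p(-50) + k) = (-45285 + 206)*((9 - 50) + 26970) = -45079*(-41 + 26970) = -45079*26929 = -1213932391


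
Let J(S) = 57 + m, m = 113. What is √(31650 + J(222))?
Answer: 2*√7955 ≈ 178.38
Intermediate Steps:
J(S) = 170 (J(S) = 57 + 113 = 170)
√(31650 + J(222)) = √(31650 + 170) = √31820 = 2*√7955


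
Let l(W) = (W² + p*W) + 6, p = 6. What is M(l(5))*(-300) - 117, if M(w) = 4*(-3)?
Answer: 3483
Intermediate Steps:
l(W) = 6 + W² + 6*W (l(W) = (W² + 6*W) + 6 = 6 + W² + 6*W)
M(w) = -12
M(l(5))*(-300) - 117 = -12*(-300) - 117 = 3600 - 117 = 3483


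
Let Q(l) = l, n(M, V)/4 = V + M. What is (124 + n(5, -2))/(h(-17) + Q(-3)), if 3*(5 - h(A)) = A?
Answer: 408/23 ≈ 17.739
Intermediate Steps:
h(A) = 5 - A/3
n(M, V) = 4*M + 4*V (n(M, V) = 4*(V + M) = 4*(M + V) = 4*M + 4*V)
(124 + n(5, -2))/(h(-17) + Q(-3)) = (124 + (4*5 + 4*(-2)))/((5 - ⅓*(-17)) - 3) = (124 + (20 - 8))/((5 + 17/3) - 3) = (124 + 12)/(32/3 - 3) = 136/(23/3) = 136*(3/23) = 408/23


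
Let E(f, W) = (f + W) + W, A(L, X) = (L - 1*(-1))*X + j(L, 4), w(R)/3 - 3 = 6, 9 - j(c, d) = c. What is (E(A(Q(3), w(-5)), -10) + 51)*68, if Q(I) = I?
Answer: 9860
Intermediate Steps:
j(c, d) = 9 - c
w(R) = 27 (w(R) = 9 + 3*6 = 9 + 18 = 27)
A(L, X) = 9 - L + X*(1 + L) (A(L, X) = (L - 1*(-1))*X + (9 - L) = (L + 1)*X + (9 - L) = (1 + L)*X + (9 - L) = X*(1 + L) + (9 - L) = 9 - L + X*(1 + L))
E(f, W) = f + 2*W (E(f, W) = (W + f) + W = f + 2*W)
(E(A(Q(3), w(-5)), -10) + 51)*68 = (((9 + 27 - 1*3 + 3*27) + 2*(-10)) + 51)*68 = (((9 + 27 - 3 + 81) - 20) + 51)*68 = ((114 - 20) + 51)*68 = (94 + 51)*68 = 145*68 = 9860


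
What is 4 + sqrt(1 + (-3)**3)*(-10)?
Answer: 4 - 10*I*sqrt(26) ≈ 4.0 - 50.99*I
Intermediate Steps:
4 + sqrt(1 + (-3)**3)*(-10) = 4 + sqrt(1 - 27)*(-10) = 4 + sqrt(-26)*(-10) = 4 + (I*sqrt(26))*(-10) = 4 - 10*I*sqrt(26)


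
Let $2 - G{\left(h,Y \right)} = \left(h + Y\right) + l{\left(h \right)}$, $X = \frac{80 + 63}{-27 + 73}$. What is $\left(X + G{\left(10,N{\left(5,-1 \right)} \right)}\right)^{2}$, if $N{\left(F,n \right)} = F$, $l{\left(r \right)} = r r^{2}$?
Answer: $\frac{2158067025}{2116} \approx 1.0199 \cdot 10^{6}$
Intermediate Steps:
$l{\left(r \right)} = r^{3}$
$X = \frac{143}{46} \approx 3.1087$
$G{\left(h,Y \right)} = 2 - Y - h - h^{3}$ ($G{\left(h,Y \right)} = 2 - \left(\left(h + Y\right) + h^{3}\right) = 2 - \left(\left(Y + h\right) + h^{3}\right) = 2 - \left(Y + h + h^{3}\right) = 2 - Y - h - h^{3}$)
$\left(X + G{\left(10,N{\left(5,-1 \right)} \right)}\right)^{2} = \left(\frac{143}{46} - 1013\right)^{2} = \left(- \frac{46455}{46}\right)^{2} = \frac{2158067025}{2116}$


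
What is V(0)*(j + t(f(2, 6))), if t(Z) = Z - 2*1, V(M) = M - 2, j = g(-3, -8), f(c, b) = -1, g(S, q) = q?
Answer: 22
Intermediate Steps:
j = -8
V(M) = -2 + M
t(Z) = -2 + Z (t(Z) = Z - 2 = -2 + Z)
V(0)*(j + t(f(2, 6))) = (-2 + 0)*(-8 + (-2 - 1)) = -2*(-8 - 3) = -2*(-11) = 22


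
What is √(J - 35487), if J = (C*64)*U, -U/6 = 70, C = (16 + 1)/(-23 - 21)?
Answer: I*√3037287/11 ≈ 158.43*I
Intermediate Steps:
C = -17/44 (C = 17/(-44) = 17*(-1/44) = -17/44 ≈ -0.38636)
U = -420 (U = -6*70 = -420)
J = 114240/11 (J = -17/44*64*(-420) = -272/11*(-420) = 114240/11 ≈ 10385.)
√(J - 35487) = √(114240/11 - 35487) = √(-276117/11) = I*√3037287/11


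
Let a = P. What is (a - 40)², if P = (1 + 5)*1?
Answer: 1156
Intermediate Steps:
P = 6 (P = 6*1 = 6)
a = 6
(a - 40)² = (6 - 40)² = (-34)² = 1156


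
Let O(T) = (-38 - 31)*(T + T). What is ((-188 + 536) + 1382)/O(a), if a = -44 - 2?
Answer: 865/3174 ≈ 0.27253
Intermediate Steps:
a = -46
O(T) = -138*T
((-188 + 536) + 1382)/O(a) = ((-188 + 536) + 1382)/((-138*(-46))) = (348 + 1382)/6348 = 1730*(1/6348) = 865/3174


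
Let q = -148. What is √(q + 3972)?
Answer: 4*√239 ≈ 61.839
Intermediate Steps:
√(q + 3972) = √(-148 + 3972) = √3824 = 4*√239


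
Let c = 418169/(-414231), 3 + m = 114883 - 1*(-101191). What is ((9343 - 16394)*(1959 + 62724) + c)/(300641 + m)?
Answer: -23615300715199/26754766059 ≈ -882.66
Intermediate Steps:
m = 216071 (m = -3 + (114883 - 1*(-101191)) = -3 + (114883 + 101191) = -3 + 216074 = 216071)
c = -418169/414231 (c = 418169*(-1/414231) = -418169/414231 ≈ -1.0095)
((9343 - 16394)*(1959 + 62724) + c)/(300641 + m) = ((9343 - 16394)*(1959 + 62724) - 418169/414231)/(300641 + 216071) = (-7051*64683 - 418169/414231)/516712 = (-456079833 - 418169/414231)*(1/516712) = -188922405721592/414231*1/516712 = -23615300715199/26754766059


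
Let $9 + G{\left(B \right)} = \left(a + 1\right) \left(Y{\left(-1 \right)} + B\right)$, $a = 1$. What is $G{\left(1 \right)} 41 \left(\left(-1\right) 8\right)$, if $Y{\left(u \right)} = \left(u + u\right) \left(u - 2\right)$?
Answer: $-1640$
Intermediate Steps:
$Y{\left(u \right)} = 2 u \left(-2 + u\right)$
$G{\left(B \right)} = 3 + 2 B$ ($G{\left(B \right)} = -9 + \left(1 + 1\right) \left(2 \left(-1\right) \left(-2 - 1\right) + B\right) = -9 + 2 \left(2 \left(-1\right) \left(-3\right) + B\right) = -9 + 2 \left(6 + B\right) = -9 + \left(12 + 2 B\right) = 3 + 2 B$)
$G{\left(1 \right)} 41 \left(\left(-1\right) 8\right) = \left(3 + 2 \cdot 1\right) 41 \left(\left(-1\right) 8\right) = \left(3 + 2\right) 41 \left(-8\right) = 5 \cdot 41 \left(-8\right) = 205 \left(-8\right) = -1640$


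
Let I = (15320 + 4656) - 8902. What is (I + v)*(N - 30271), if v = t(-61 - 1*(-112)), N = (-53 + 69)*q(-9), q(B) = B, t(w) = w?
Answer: -338366875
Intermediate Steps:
N = -144 (N = (-53 + 69)*(-9) = 16*(-9) = -144)
I = 11074 (I = 19976 - 8902 = 11074)
v = 51 (v = -61 - 1*(-112) = -61 + 112 = 51)
(I + v)*(N - 30271) = (11074 + 51)*(-144 - 30271) = 11125*(-30415) = -338366875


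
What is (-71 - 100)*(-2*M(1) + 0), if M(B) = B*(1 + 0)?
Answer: 342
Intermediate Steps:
M(B) = B (M(B) = B*1 = B)
(-71 - 100)*(-2*M(1) + 0) = (-71 - 100)*(-2*1 + 0) = -171*(-2 + 0) = -171*(-2) = 342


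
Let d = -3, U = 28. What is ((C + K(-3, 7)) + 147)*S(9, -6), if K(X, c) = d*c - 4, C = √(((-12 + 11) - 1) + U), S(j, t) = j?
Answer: 1098 + 9*√26 ≈ 1143.9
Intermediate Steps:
C = √26 (C = √(((-12 + 11) - 1) + 28) = √((-1 - 1) + 28) = √(-2 + 28) = √26 ≈ 5.0990)
K(X, c) = -4 - 3*c (K(X, c) = -3*c - 4 = -4 - 3*c)
((C + K(-3, 7)) + 147)*S(9, -6) = ((√26 + (-4 - 3*7)) + 147)*9 = ((√26 + (-4 - 21)) + 147)*9 = ((√26 - 25) + 147)*9 = ((-25 + √26) + 147)*9 = (122 + √26)*9 = 1098 + 9*√26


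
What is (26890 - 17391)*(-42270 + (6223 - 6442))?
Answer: -403603011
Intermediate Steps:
(26890 - 17391)*(-42270 + (6223 - 6442)) = 9499*(-42270 - 219) = 9499*(-42489) = -403603011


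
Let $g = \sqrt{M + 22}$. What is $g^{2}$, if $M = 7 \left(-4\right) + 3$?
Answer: $-3$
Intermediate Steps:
$M = -25$ ($M = -28 + 3 = -25$)
$g = i \sqrt{3}$ ($g = \sqrt{-25 + 22} = \sqrt{-3} = i \sqrt{3} \approx 1.732 i$)
$g^{2} = \left(i \sqrt{3}\right)^{2} = -3$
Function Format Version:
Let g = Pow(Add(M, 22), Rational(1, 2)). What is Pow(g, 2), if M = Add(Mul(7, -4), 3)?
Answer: -3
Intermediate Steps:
M = -25 (M = Add(-28, 3) = -25)
g = Mul(I, Pow(3, Rational(1, 2))) (g = Pow(Add(-25, 22), Rational(1, 2)) = Pow(-3, Rational(1, 2)) = Mul(I, Pow(3, Rational(1, 2))) ≈ Mul(1.7320, I))
Pow(g, 2) = Pow(Mul(I, Pow(3, Rational(1, 2))), 2) = -3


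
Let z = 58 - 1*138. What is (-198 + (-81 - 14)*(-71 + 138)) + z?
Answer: -6643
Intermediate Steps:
z = -80 (z = 58 - 138 = -80)
(-198 + (-81 - 14)*(-71 + 138)) + z = (-198 + (-81 - 14)*(-71 + 138)) - 80 = (-198 - 95*67) - 80 = (-198 - 6365) - 80 = -6563 - 80 = -6643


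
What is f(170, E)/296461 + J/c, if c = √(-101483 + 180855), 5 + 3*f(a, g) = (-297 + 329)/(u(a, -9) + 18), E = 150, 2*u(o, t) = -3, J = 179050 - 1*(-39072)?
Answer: -101/29349639 + 109061*√19843/19843 ≈ 774.22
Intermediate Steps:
J = 218122 (J = 179050 + 39072 = 218122)
u(o, t) = -3/2 (u(o, t) = (½)*(-3) = -3/2)
f(a, g) = -101/99 (f(a, g) = -5/3 + ((-297 + 329)/(-3/2 + 18))/3 = -5/3 + (32/(33/2))/3 = -5/3 + (32*(2/33))/3 = -5/3 + (⅓)*(64/33) = -5/3 + 64/99 = -101/99)
c = 2*√19843 (c = √79372 = 2*√19843 ≈ 281.73)
f(170, E)/296461 + J/c = -101/99/296461 + 218122/((2*√19843)) = -101/99*1/296461 + 218122*(√19843/39686) = -101/29349639 + 109061*√19843/19843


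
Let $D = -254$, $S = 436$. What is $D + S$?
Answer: $182$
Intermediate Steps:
$D + S = -254 + 436 = 182$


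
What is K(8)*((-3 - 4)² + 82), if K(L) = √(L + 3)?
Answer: 131*√11 ≈ 434.48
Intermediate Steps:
K(L) = √(3 + L)
K(8)*((-3 - 4)² + 82) = √(3 + 8)*((-3 - 4)² + 82) = √11*((-7)² + 82) = √11*(49 + 82) = √11*131 = 131*√11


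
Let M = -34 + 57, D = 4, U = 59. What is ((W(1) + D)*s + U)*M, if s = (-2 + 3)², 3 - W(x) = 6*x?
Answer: 1380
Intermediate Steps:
W(x) = 3 - 6*x
s = 1 (s = 1² = 1)
M = 23
((W(1) + D)*s + U)*M = (((3 - 6*1) + 4)*1 + 59)*23 = (((3 - 6) + 4)*1 + 59)*23 = ((-3 + 4)*1 + 59)*23 = (1*1 + 59)*23 = (1 + 59)*23 = 60*23 = 1380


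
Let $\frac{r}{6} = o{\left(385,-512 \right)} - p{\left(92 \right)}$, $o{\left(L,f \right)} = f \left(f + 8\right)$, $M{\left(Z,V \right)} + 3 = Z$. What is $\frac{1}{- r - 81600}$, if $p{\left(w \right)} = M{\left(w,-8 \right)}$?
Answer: $- \frac{1}{1629354} \approx -6.1374 \cdot 10^{-7}$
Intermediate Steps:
$M{\left(Z,V \right)} = -3 + Z$
$p{\left(w \right)} = -3 + w$
$o{\left(L,f \right)} = f \left(8 + f\right)$
$r = 1547754$ ($r = 6 \left(- 512 \left(8 - 512\right) - \left(-3 + 92\right)\right) = 6 \left(\left(-512\right) \left(-504\right) - 89\right) = 6 \left(258048 - 89\right) = 6 \cdot 257959 = 1547754$)
$\frac{1}{- r - 81600} = \frac{1}{\left(-1\right) 1547754 - 81600} = \frac{1}{-1547754 - 81600} = \frac{1}{-1629354} = - \frac{1}{1629354}$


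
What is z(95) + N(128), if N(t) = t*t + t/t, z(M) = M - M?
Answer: 16385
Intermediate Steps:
z(M) = 0
N(t) = 1 + t² (N(t) = t² + 1 = 1 + t²)
z(95) + N(128) = 0 + (1 + 128²) = 0 + (1 + 16384) = 0 + 16385 = 16385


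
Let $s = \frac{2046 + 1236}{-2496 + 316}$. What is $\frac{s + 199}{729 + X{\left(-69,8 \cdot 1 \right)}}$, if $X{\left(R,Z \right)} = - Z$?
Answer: $\frac{215269}{785890} \approx 0.27392$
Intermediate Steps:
$s = - \frac{1641}{1090}$ ($s = \frac{3282}{-2180} = 3282 \left(- \frac{1}{2180}\right) = - \frac{1641}{1090} \approx -1.5055$)
$\frac{s + 199}{729 + X{\left(-69,8 \cdot 1 \right)}} = \frac{- \frac{1641}{1090} + 199}{729 - 8 \cdot 1} = \frac{215269}{1090 \left(729 - 8\right)} = \frac{215269}{1090 \cdot 721} = \frac{215269}{1090} \cdot \frac{1}{721} = \frac{215269}{785890}$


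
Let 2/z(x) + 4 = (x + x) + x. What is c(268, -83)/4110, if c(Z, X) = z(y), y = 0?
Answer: -1/8220 ≈ -0.00012165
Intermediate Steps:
z(x) = 2/(-4 + 3*x) (z(x) = 2/(-4 + ((x + x) + x)) = 2/(-4 + (2*x + x)) = 2/(-4 + 3*x))
c(Z, X) = -½ (c(Z, X) = 2/(-4 + 3*0) = 2/(-4 + 0) = 2/(-4) = 2*(-¼) = -½)
c(268, -83)/4110 = -½/4110 = -½*1/4110 = -1/8220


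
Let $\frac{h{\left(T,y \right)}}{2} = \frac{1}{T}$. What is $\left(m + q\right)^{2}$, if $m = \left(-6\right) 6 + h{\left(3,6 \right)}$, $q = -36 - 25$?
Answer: $\frac{83521}{9} \approx 9280.1$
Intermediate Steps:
$h{\left(T,y \right)} = \frac{2}{T}$
$q = -61$
$m = - \frac{106}{3}$ ($m = \left(-6\right) 6 + \frac{2}{3} = -36 + 2 \cdot \frac{1}{3} = -36 + \frac{2}{3} = - \frac{106}{3} \approx -35.333$)
$\left(m + q\right)^{2} = \left(- \frac{106}{3} - 61\right)^{2} = \left(- \frac{289}{3}\right)^{2} = \frac{83521}{9}$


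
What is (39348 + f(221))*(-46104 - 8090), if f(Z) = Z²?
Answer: -4779314666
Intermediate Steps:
(39348 + f(221))*(-46104 - 8090) = (39348 + 221²)*(-46104 - 8090) = (39348 + 48841)*(-54194) = 88189*(-54194) = -4779314666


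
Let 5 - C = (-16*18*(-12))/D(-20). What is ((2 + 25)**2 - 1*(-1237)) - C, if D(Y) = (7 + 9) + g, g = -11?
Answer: 13261/5 ≈ 2652.2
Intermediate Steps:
D(Y) = 5 (D(Y) = (7 + 9) - 11 = 16 - 11 = 5)
C = -3431/5 (C = 5 - -16*18*(-12)/5 = 5 - (-288*(-12))/5 = 5 - 3456/5 = -3431/5 ≈ -686.20)
((2 + 25)**2 - 1*(-1237)) - C = ((2 + 25)**2 - 1*(-1237)) - 1*(-3431/5) = (27**2 + 1237) + 3431/5 = (729 + 1237) + 3431/5 = 1966 + 3431/5 = 13261/5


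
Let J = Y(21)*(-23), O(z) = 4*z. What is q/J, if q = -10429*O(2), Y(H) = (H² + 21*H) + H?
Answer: 83432/20769 ≈ 4.0171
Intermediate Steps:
Y(H) = H² + 22*H
J = -20769 (J = (21*(22 + 21))*(-23) = (21*43)*(-23) = 903*(-23) = -20769)
q = -83432 (q = -41716*2 = -10429*8 = -83432)
q/J = -83432/(-20769) = -83432*(-1/20769) = 83432/20769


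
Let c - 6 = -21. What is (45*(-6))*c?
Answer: 4050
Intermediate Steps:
c = -15 (c = 6 - 21 = -15)
(45*(-6))*c = (45*(-6))*(-15) = -270*(-15) = 4050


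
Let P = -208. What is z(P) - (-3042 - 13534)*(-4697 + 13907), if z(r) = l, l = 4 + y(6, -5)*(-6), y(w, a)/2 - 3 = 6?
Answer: 152664856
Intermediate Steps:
y(w, a) = 18 (y(w, a) = 6 + 2*6 = 6 + 12 = 18)
l = -104 (l = 4 + 18*(-6) = 4 - 108 = -104)
z(r) = -104
z(P) - (-3042 - 13534)*(-4697 + 13907) = -104 - (-3042 - 13534)*(-4697 + 13907) = -104 - (-16576)*9210 = -104 - 1*(-152664960) = -104 + 152664960 = 152664856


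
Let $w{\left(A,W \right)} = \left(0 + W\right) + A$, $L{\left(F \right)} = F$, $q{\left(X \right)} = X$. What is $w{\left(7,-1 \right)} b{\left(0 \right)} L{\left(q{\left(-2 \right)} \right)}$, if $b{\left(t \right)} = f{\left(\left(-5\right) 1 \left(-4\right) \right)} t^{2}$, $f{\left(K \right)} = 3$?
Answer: $0$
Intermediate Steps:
$w{\left(A,W \right)} = A + W$ ($w{\left(A,W \right)} = W + A = A + W$)
$b{\left(t \right)} = 3 t^{2}$
$w{\left(7,-1 \right)} b{\left(0 \right)} L{\left(q{\left(-2 \right)} \right)} = \left(7 - 1\right) 3 \cdot 0^{2} \left(-2\right) = 6 \cdot 3 \cdot 0 \left(-2\right) = 6 \cdot 0 \left(-2\right) = 0 \left(-2\right) = 0$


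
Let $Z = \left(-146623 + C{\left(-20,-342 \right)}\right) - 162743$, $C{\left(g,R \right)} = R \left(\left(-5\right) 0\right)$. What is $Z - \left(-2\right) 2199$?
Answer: $-304968$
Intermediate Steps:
$C{\left(g,R \right)} = 0$ ($C{\left(g,R \right)} = R 0 = 0$)
$Z = -309366$ ($Z = \left(-146623 + 0\right) - 162743 = -146623 - 162743 = -309366$)
$Z - \left(-2\right) 2199 = -309366 - \left(-2\right) 2199 = -309366 - -4398 = -309366 + 4398 = -304968$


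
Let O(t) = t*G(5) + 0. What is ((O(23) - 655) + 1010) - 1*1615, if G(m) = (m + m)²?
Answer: 1040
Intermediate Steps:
G(m) = 4*m² (G(m) = (2*m)² = 4*m²)
O(t) = 100*t (O(t) = t*(4*5²) + 0 = t*(4*25) + 0 = t*100 + 0 = 100*t + 0 = 100*t)
((O(23) - 655) + 1010) - 1*1615 = ((100*23 - 655) + 1010) - 1*1615 = ((2300 - 655) + 1010) - 1615 = (1645 + 1010) - 1615 = 2655 - 1615 = 1040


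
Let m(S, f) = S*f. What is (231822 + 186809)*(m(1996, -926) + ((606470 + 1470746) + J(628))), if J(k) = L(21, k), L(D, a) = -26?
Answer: 95822124114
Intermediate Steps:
J(k) = -26
(231822 + 186809)*(m(1996, -926) + ((606470 + 1470746) + J(628))) = (231822 + 186809)*(1996*(-926) + ((606470 + 1470746) - 26)) = 418631*(-1848296 + (2077216 - 26)) = 418631*(-1848296 + 2077190) = 418631*228894 = 95822124114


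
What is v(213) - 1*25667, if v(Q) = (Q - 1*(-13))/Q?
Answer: -5466845/213 ≈ -25666.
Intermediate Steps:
v(Q) = (13 + Q)/Q (v(Q) = (Q + 13)/Q = (13 + Q)/Q)
v(213) - 1*25667 = (13 + 213)/213 - 1*25667 = (1/213)*226 - 25667 = 226/213 - 25667 = -5466845/213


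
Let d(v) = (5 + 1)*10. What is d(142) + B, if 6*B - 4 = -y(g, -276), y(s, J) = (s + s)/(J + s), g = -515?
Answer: 143447/2373 ≈ 60.450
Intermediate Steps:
y(s, J) = 2*s/(J + s) (y(s, J) = (2*s)/(J + s) = 2*s/(J + s))
d(v) = 60 (d(v) = 6*10 = 60)
B = 1067/2373 (B = ⅔ + (-2*(-515)/(-276 - 515))/6 = ⅔ + (-2*(-515)/(-791))/6 = ⅔ + (-2*(-515)*(-1)/791)/6 = ⅔ + (-1*1030/791)/6 = ⅔ + (⅙)*(-1030/791) = ⅔ - 515/2373 = 1067/2373 ≈ 0.44964)
d(142) + B = 60 + 1067/2373 = 143447/2373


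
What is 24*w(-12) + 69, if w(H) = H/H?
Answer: 93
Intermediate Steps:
w(H) = 1
24*w(-12) + 69 = 24*1 + 69 = 24 + 69 = 93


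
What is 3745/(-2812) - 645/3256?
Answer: -94645/61864 ≈ -1.5299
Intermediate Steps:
3745/(-2812) - 645/3256 = 3745*(-1/2812) - 645*1/3256 = -3745/2812 - 645/3256 = -94645/61864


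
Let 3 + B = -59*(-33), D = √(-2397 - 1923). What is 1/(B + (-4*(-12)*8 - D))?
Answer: 97/225996 + I*√30/451992 ≈ 0.00042921 + 1.2118e-5*I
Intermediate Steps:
D = 12*I*√30 (D = √(-4320) = 12*I*√30 ≈ 65.727*I)
B = 1944 (B = -3 - 59*(-33) = -3 + 1947 = 1944)
1/(B + (-4*(-12)*8 - D)) = 1/(1944 + (-4*(-12)*8 - 12*I*√30)) = 1/(1944 + (48*8 - 12*I*√30)) = 1/(1944 + (384 - 12*I*√30)) = 1/(2328 - 12*I*√30)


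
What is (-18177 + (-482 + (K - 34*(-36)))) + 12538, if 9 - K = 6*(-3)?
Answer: -4870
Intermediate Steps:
K = 27 (K = 9 - 6*(-3) = 9 - 1*(-18) = 9 + 18 = 27)
(-18177 + (-482 + (K - 34*(-36)))) + 12538 = (-18177 + (-482 + (27 - 34*(-36)))) + 12538 = (-18177 + (-482 + (27 + 1224))) + 12538 = (-18177 + (-482 + 1251)) + 12538 = (-18177 + 769) + 12538 = -17408 + 12538 = -4870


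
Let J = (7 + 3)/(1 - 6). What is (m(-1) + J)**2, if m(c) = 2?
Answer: 0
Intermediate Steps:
J = -2 (J = 10/(-5) = 10*(-1/5) = -2)
(m(-1) + J)**2 = (2 - 2)**2 = 0**2 = 0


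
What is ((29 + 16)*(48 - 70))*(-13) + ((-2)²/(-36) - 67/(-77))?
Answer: 8919436/693 ≈ 12871.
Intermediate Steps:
((29 + 16)*(48 - 70))*(-13) + ((-2)²/(-36) - 67/(-77)) = (45*(-22))*(-13) + (4*(-1/36) - 67*(-1/77)) = -990*(-13) + (-⅑ + 67/77) = 12870 + 526/693 = 8919436/693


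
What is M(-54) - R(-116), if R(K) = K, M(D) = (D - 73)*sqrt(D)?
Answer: 116 - 381*I*sqrt(6) ≈ 116.0 - 933.26*I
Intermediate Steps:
M(D) = sqrt(D)*(-73 + D) (M(D) = (-73 + D)*sqrt(D) = sqrt(D)*(-73 + D))
M(-54) - R(-116) = sqrt(-54)*(-73 - 54) - 1*(-116) = (3*I*sqrt(6))*(-127) + 116 = -381*I*sqrt(6) + 116 = 116 - 381*I*sqrt(6)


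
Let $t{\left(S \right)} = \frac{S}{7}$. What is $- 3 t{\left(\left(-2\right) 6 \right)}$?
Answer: $\frac{36}{7} \approx 5.1429$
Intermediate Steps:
$t{\left(S \right)} = \frac{S}{7}$ ($t{\left(S \right)} = S \frac{1}{7} = \frac{S}{7}$)
$- 3 t{\left(\left(-2\right) 6 \right)} = - 3 \frac{\left(-2\right) 6}{7} = - 3 \cdot \frac{1}{7} \left(-12\right) = \left(-3\right) \left(- \frac{12}{7}\right) = \frac{36}{7}$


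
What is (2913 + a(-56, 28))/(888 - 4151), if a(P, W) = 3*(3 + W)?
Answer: -3006/3263 ≈ -0.92124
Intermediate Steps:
a(P, W) = 9 + 3*W
(2913 + a(-56, 28))/(888 - 4151) = (2913 + (9 + 3*28))/(888 - 4151) = (2913 + (9 + 84))/(-3263) = (2913 + 93)*(-1/3263) = 3006*(-1/3263) = -3006/3263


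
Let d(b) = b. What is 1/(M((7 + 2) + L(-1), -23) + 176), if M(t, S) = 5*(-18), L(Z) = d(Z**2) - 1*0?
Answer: 1/86 ≈ 0.011628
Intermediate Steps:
L(Z) = Z**2 (L(Z) = Z**2 - 1*0 = Z**2 + 0 = Z**2)
M(t, S) = -90
1/(M((7 + 2) + L(-1), -23) + 176) = 1/(-90 + 176) = 1/86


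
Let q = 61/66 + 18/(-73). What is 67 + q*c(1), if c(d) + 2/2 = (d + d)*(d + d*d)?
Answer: 110867/1606 ≈ 69.033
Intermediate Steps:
c(d) = -1 + 2*d*(d + d**2) (c(d) = -1 + (d + d)*(d + d*d) = -1 + (2*d)*(d + d**2) = -1 + 2*d*(d + d**2))
q = 3265/4818 (q = 61*(1/66) + 18*(-1/73) = 61/66 - 18/73 = 3265/4818 ≈ 0.67767)
67 + q*c(1) = 67 + 3265*(-1 + 2*1**2 + 2*1**3)/4818 = 67 + 3265*(-1 + 2*1 + 2*1)/4818 = 67 + 3265*(-1 + 2 + 2)/4818 = 67 + (3265/4818)*3 = 67 + 3265/1606 = 110867/1606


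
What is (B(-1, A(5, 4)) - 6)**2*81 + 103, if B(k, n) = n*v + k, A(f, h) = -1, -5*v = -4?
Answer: 125776/25 ≈ 5031.0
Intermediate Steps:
v = 4/5 (v = -1/5*(-4) = 4/5 ≈ 0.80000)
B(k, n) = k + 4*n/5 (B(k, n) = n*(4/5) + k = 4*n/5 + k = k + 4*n/5)
(B(-1, A(5, 4)) - 6)**2*81 + 103 = ((-1 + (4/5)*(-1)) - 6)**2*81 + 103 = ((-1 - 4/5) - 6)**2*81 + 103 = (-9/5 - 6)**2*81 + 103 = (-39/5)**2*81 + 103 = (1521/25)*81 + 103 = 123201/25 + 103 = 125776/25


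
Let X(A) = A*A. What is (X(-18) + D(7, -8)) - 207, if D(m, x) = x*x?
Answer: 181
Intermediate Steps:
D(m, x) = x**2
X(A) = A**2
(X(-18) + D(7, -8)) - 207 = ((-18)**2 + (-8)**2) - 207 = (324 + 64) - 207 = 388 - 207 = 181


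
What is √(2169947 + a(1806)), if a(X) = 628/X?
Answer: √1769394596865/903 ≈ 1473.1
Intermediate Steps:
√(2169947 + a(1806)) = √(2169947 + 628/1806) = √(2169947 + 628*(1/1806)) = √(2169947 + 314/903) = √(1959462455/903) = √1769394596865/903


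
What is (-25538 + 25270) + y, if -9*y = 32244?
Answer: -11552/3 ≈ -3850.7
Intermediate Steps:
y = -10748/3 (y = -⅑*32244 = -10748/3 ≈ -3582.7)
(-25538 + 25270) + y = (-25538 + 25270) - 10748/3 = -268 - 10748/3 = -11552/3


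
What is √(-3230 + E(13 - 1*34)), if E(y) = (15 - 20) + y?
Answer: 2*I*√814 ≈ 57.061*I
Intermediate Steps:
E(y) = -5 + y
√(-3230 + E(13 - 1*34)) = √(-3230 + (-5 + (13 - 1*34))) = √(-3230 + (-5 + (13 - 34))) = √(-3230 + (-5 - 21)) = √(-3230 - 26) = √(-3256) = 2*I*√814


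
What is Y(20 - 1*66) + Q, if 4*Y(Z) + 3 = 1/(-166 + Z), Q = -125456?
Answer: -106387325/848 ≈ -1.2546e+5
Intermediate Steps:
Y(Z) = -3/4 + 1/(4*(-166 + Z))
Y(20 - 1*66) + Q = (499 - 3*(20 - 1*66))/(4*(-166 + (20 - 1*66))) - 125456 = (499 - 3*(20 - 66))/(4*(-166 + (20 - 66))) - 125456 = (499 - 3*(-46))/(4*(-166 - 46)) - 125456 = (1/4)*(499 + 138)/(-212) - 125456 = (1/4)*(-1/212)*637 - 125456 = -637/848 - 125456 = -106387325/848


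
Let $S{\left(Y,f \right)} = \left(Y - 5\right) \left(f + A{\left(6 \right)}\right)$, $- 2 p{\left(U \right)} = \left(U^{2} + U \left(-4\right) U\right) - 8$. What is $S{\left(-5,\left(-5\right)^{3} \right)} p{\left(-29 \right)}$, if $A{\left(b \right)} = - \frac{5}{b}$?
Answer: $\frac{9554525}{6} \approx 1.5924 \cdot 10^{6}$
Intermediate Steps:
$p{\left(U \right)} = 4 + \frac{3 U^{2}}{2}$ ($p{\left(U \right)} = - \frac{\left(U^{2} + U \left(-4\right) U\right) - 8}{2} = - \frac{\left(U^{2} + - 4 U U\right) - 8}{2} = - \frac{\left(U^{2} - 4 U^{2}\right) - 8}{2} = - \frac{- 3 U^{2} - 8}{2} = - \frac{-8 - 3 U^{2}}{2} = 4 + \frac{3 U^{2}}{2}$)
$S{\left(Y,f \right)} = \left(-5 + Y\right) \left(- \frac{5}{6} + f\right)$ ($S{\left(Y,f \right)} = \left(Y - 5\right) \left(f - \frac{5}{6}\right) = \left(-5 + Y\right) \left(f - \frac{5}{6}\right) = \left(-5 + Y\right) \left(- \frac{5}{6} + f\right)$)
$S{\left(-5,\left(-5\right)^{3} \right)} p{\left(-29 \right)} = \left(\frac{25}{6} - 5 \left(-5\right)^{3} - - \frac{25}{6} - 5 \left(-5\right)^{3}\right) \left(4 + \frac{3 \left(-29\right)^{2}}{2}\right) = \left(\frac{25}{6} - -625 + \frac{25}{6} - -625\right) \left(4 + \frac{3}{2} \cdot 841\right) = \left(\frac{25}{6} + 625 + \frac{25}{6} + 625\right) \left(4 + \frac{2523}{2}\right) = \frac{3775}{3} \cdot \frac{2531}{2} = \frac{9554525}{6}$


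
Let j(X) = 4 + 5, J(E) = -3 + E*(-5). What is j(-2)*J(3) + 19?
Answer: -143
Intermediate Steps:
J(E) = -3 - 5*E
j(X) = 9
j(-2)*J(3) + 19 = 9*(-3 - 5*3) + 19 = 9*(-3 - 15) + 19 = 9*(-18) + 19 = -162 + 19 = -143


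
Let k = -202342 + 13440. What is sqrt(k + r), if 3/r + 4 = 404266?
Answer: I*sqrt(3430203510618678)/134754 ≈ 434.63*I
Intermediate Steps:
r = 1/134754 (r = 3/(-4 + 404266) = 3/404262 = 3*(1/404262) = 1/134754 ≈ 7.4209e-6)
k = -188902
sqrt(k + r) = sqrt(-188902 + 1/134754) = sqrt(-25455300107/134754) = I*sqrt(3430203510618678)/134754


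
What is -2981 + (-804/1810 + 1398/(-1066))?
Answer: -1438776926/482365 ≈ -2982.8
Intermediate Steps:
-2981 + (-804/1810 + 1398/(-1066)) = -2981 + (-804*1/1810 + 1398*(-1/1066)) = -2981 + (-402/905 - 699/533) = -2981 - 846861/482365 = -1438776926/482365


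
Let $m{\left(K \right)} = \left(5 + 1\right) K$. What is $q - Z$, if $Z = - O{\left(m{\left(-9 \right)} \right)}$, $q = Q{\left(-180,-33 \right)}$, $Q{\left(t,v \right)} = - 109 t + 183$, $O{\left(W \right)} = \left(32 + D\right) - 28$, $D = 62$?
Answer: $19869$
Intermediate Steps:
$m{\left(K \right)} = 6 K$
$O{\left(W \right)} = 66$ ($O{\left(W \right)} = \left(32 + 62\right) - 28 = 94 - 28 = 66$)
$Q{\left(t,v \right)} = 183 - 109 t$
$q = 19803$ ($q = 183 - -19620 = 183 + 19620 = 19803$)
$Z = -66$ ($Z = \left(-1\right) 66 = -66$)
$q - Z = 19803 - -66 = 19803 + 66 = 19869$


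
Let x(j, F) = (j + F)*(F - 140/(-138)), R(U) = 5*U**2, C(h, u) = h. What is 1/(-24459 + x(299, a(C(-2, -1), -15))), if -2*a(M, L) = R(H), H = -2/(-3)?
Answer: -1863/45620737 ≈ -4.0837e-5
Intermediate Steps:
H = 2/3 (H = -2*(-1/3) = 2/3 ≈ 0.66667)
a(M, L) = -10/9 (a(M, L) = -5*(2/3)**2/2 = -5*4/(2*9) = -1/2*20/9 = -10/9)
x(j, F) = (70/69 + F)*(F + j) (x(j, F) = (F + j)*(F - 140*(-1/138)) = (F + j)*(F + 70/69) = (F + j)*(70/69 + F) = (70/69 + F)*(F + j))
1/(-24459 + x(299, a(C(-2, -1), -15))) = 1/(-24459 + ((-10/9)**2 + (70/69)*(-10/9) + (70/69)*299 - 10/9*299)) = 1/(-24459 + (100/81 - 700/621 + 910/3 - 2990/9)) = 1/(-24459 - 53620/1863) = 1/(-45620737/1863) = -1863/45620737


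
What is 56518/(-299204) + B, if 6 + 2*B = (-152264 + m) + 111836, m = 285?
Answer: -1501606804/74801 ≈ -20075.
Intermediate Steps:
B = -40149/2 (B = -3 + ((-152264 + 285) + 111836)/2 = -3 + (-151979 + 111836)/2 = -3 + (1/2)*(-40143) = -3 - 40143/2 = -40149/2 ≈ -20075.)
56518/(-299204) + B = 56518/(-299204) - 40149/2 = 56518*(-1/299204) - 40149/2 = -28259/149602 - 40149/2 = -1501606804/74801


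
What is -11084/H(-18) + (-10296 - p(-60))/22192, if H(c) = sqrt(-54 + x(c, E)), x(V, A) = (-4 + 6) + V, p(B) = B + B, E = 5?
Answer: -636/1387 + 5542*I*sqrt(70)/35 ≈ -0.45854 + 1324.8*I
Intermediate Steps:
p(B) = 2*B
x(V, A) = 2 + V
H(c) = sqrt(-52 + c) (H(c) = sqrt(-54 + (2 + c)) = sqrt(-52 + c))
-11084/H(-18) + (-10296 - p(-60))/22192 = -11084/sqrt(-52 - 18) + (-10296 - 2*(-60))/22192 = -11084*(-I*sqrt(70)/70) + (-10296 - 1*(-120))*(1/22192) = -11084*(-I*sqrt(70)/70) + (-10296 + 120)*(1/22192) = -(-5542)*I*sqrt(70)/35 - 10176*1/22192 = 5542*I*sqrt(70)/35 - 636/1387 = -636/1387 + 5542*I*sqrt(70)/35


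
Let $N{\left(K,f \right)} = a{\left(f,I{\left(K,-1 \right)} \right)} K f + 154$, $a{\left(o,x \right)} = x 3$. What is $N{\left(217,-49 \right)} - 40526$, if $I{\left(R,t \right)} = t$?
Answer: $-8473$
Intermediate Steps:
$a{\left(o,x \right)} = 3 x$
$N{\left(K,f \right)} = 154 - 3 K f$ ($N{\left(K,f \right)} = 3 \left(-1\right) K f + 154 = - 3 K f + 154 = 154 - 3 K f$)
$N{\left(217,-49 \right)} - 40526 = \left(154 - 651 \left(-49\right)\right) - 40526 = \left(154 + 31899\right) - 40526 = 32053 - 40526 = -8473$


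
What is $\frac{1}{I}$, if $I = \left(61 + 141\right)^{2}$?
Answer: $\frac{1}{40804} \approx 2.4507 \cdot 10^{-5}$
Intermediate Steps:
$I = 40804$ ($I = 202^{2} = 40804$)
$\frac{1}{I} = \frac{1}{40804}$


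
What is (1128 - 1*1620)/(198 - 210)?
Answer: 41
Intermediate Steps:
(1128 - 1*1620)/(198 - 210) = (1128 - 1620)/(-12) = -492*(-1/12) = 41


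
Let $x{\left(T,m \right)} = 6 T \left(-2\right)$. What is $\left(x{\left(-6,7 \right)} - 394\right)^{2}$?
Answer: $103684$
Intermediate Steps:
$x{\left(T,m \right)} = - 12 T$
$\left(x{\left(-6,7 \right)} - 394\right)^{2} = \left(\left(-12\right) \left(-6\right) - 394\right)^{2} = \left(72 - 394\right)^{2} = \left(-322\right)^{2} = 103684$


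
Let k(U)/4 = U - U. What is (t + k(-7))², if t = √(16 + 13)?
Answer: 29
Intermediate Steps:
k(U) = 0 (k(U) = 4*(U - U) = 4*0 = 0)
t = √29 ≈ 5.3852
(t + k(-7))² = (√29 + 0)² = (√29)² = 29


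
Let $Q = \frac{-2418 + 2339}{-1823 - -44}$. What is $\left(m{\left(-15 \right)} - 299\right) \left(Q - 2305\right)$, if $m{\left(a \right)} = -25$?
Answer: $\frac{442855728}{593} \approx 7.4681 \cdot 10^{5}$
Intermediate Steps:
$Q = \frac{79}{1779}$ ($Q = - \frac{79}{-1823 + 44} = - \frac{79}{-1779} = \left(-79\right) \left(- \frac{1}{1779}\right) = \frac{79}{1779} \approx 0.044407$)
$\left(m{\left(-15 \right)} - 299\right) \left(Q - 2305\right) = \left(-25 - 299\right) \left(\frac{79}{1779} - 2305\right) = \left(-324\right) \left(- \frac{4100516}{1779}\right) = \frac{442855728}{593}$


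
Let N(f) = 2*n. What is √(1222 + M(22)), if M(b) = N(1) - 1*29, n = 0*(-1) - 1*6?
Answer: √1181 ≈ 34.366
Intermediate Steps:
n = -6 (n = 0 - 6 = -6)
N(f) = -12 (N(f) = 2*(-6) = -12)
M(b) = -41 (M(b) = -12 - 1*29 = -12 - 29 = -41)
√(1222 + M(22)) = √(1222 - 41) = √1181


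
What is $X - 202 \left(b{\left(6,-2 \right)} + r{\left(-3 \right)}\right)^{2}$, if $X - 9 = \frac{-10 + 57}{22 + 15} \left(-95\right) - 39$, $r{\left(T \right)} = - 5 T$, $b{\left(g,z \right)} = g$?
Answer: $- \frac{3301609}{37} \approx -89233.0$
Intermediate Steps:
$X = - \frac{5575}{37}$ ($X = 9 + \left(\frac{-10 + 57}{22 + 15} \left(-95\right) - 39\right) = 9 + \left(\frac{47}{37} \left(-95\right) - 39\right) = 9 - \frac{5908}{37} = - \frac{5575}{37} \approx -150.68$)
$X - 202 \left(b{\left(6,-2 \right)} + r{\left(-3 \right)}\right)^{2} = - \frac{5575}{37} - 202 \left(6 - -15\right)^{2} = - \frac{5575}{37} - 202 \left(6 + 15\right)^{2} = - \frac{5575}{37} - 202 \cdot 21^{2} = - \frac{5575}{37} - 202 \cdot 441 = - \frac{5575}{37} - 89082 = - \frac{3301609}{37}$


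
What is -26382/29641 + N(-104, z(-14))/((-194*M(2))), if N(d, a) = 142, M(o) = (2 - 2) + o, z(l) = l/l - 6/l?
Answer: -7222619/5750354 ≈ -1.2560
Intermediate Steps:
z(l) = 1 - 6/l
M(o) = o (M(o) = 0 + o = o)
-26382/29641 + N(-104, z(-14))/((-194*M(2))) = -26382/29641 + 142/((-194*2)) = -26382*1/29641 + 142/(-388) = -26382/29641 + 142*(-1/388) = -26382/29641 - 71/194 = -7222619/5750354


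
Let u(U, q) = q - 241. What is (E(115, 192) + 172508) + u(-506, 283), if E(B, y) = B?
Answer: 172665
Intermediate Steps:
u(U, q) = -241 + q
(E(115, 192) + 172508) + u(-506, 283) = (115 + 172508) + (-241 + 283) = 172623 + 42 = 172665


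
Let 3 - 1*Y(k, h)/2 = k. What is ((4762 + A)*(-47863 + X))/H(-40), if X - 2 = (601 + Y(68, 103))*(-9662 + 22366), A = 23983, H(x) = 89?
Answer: 170622357635/89 ≈ 1.9171e+9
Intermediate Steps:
Y(k, h) = 6 - 2*k
X = 5983586 (X = 2 + (601 + (6 - 2*68))*(-9662 + 22366) = 2 + (601 + (6 - 136))*12704 = 2 + (601 - 130)*12704 = 2 + 471*12704 = 2 + 5983584 = 5983586)
((4762 + A)*(-47863 + X))/H(-40) = ((4762 + 23983)*(-47863 + 5983586))/89 = (28745*5935723)*(1/89) = 170622357635*(1/89) = 170622357635/89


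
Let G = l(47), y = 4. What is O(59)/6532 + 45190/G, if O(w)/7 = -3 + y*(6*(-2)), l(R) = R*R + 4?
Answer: 294391039/14455316 ≈ 20.366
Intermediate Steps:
l(R) = 4 + R² (l(R) = R² + 4 = 4 + R²)
G = 2213 (G = 4 + 47² = 4 + 2209 = 2213)
O(w) = -357 (O(w) = 7*(-3 + 4*(6*(-2))) = 7*(-3 + 4*(-12)) = 7*(-3 - 48) = 7*(-51) = -357)
O(59)/6532 + 45190/G = -357/6532 + 45190/2213 = 294391039/14455316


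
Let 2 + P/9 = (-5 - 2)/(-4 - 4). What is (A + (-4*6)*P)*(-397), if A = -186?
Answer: -22629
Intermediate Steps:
P = -81/8 (P = -18 + 9*((-5 - 2)/(-4 - 4)) = -18 + 9*(-7/(-8)) = -18 + 9*(-7*(-⅛)) = -18 + 9*(7/8) = -18 + 63/8 = -81/8 ≈ -10.125)
(A + (-4*6)*P)*(-397) = (-186 - 4*6*(-81/8))*(-397) = (-186 - 24*(-81/8))*(-397) = (-186 + 243)*(-397) = 57*(-397) = -22629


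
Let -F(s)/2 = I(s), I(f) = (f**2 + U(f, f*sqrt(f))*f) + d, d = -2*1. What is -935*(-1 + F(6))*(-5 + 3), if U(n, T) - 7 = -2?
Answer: -241230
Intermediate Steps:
d = -2
U(n, T) = 5 (U(n, T) = 7 - 2 = 5)
I(f) = -2 + f**2 + 5*f (I(f) = (f**2 + 5*f) - 2 = -2 + f**2 + 5*f)
F(s) = 4 - 10*s - 2*s**2 (F(s) = -2*(-2 + s**2 + 5*s) = 4 - 10*s - 2*s**2)
-935*(-1 + F(6))*(-5 + 3) = -935*(-1 + (4 - 10*6 - 2*6**2))*(-5 + 3) = -935*(-1 + (4 - 60 - 2*36))*(-2) = -935*(-1 + (4 - 60 - 72))*(-2) = -935*(-1 - 128)*(-2) = -(-120615)*(-2) = -935*258 = -241230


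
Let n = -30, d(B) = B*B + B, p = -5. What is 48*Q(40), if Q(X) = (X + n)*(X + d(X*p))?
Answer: 19123200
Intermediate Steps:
d(B) = B + B² (d(B) = B² + B = B + B²)
Q(X) = (-30 + X)*(X - 5*X*(1 - 5*X)) (Q(X) = (X - 30)*(X + (X*(-5))*(1 + X*(-5))) = (-30 + X)*(X + (-5*X)*(1 - 5*X)) = (-30 + X)*(X - 5*X*(1 - 5*X)))
48*Q(40) = 48*(40*(120 - 754*40 + 25*40²)) = 48*(40*(120 - 30160 + 25*1600)) = 48*(40*(120 - 30160 + 40000)) = 48*(40*9960) = 48*398400 = 19123200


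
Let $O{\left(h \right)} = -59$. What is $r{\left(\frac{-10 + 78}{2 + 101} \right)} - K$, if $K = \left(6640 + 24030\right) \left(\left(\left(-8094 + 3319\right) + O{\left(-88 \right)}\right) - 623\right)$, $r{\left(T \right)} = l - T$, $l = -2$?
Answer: $\frac{17238717296}{103} \approx 1.6737 \cdot 10^{8}$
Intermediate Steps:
$r{\left(T \right)} = -2 - T$
$K = -167366190$ ($K = \left(6640 + 24030\right) \left(\left(\left(-8094 + 3319\right) - 59\right) - 623\right) = 30670 \left(\left(-4775 - 59\right) - 623\right) = 30670 \left(-4834 - 623\right) = 30670 \left(-5457\right) = -167366190$)
$r{\left(\frac{-10 + 78}{2 + 101} \right)} - K = \left(-2 - \frac{-10 + 78}{2 + 101}\right) - -167366190 = \left(-2 - \frac{68}{103}\right) + 167366190 = - \frac{274}{103} + 167366190 = \frac{17238717296}{103}$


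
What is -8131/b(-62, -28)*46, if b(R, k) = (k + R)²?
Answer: -187013/4050 ≈ -46.176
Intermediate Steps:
b(R, k) = (R + k)²
-8131/b(-62, -28)*46 = -8131/(-62 - 28)²*46 = -8131/((-90)²)*46 = -8131/8100*46 = -187013/4050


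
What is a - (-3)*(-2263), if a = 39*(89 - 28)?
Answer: -4410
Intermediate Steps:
a = 2379 (a = 39*61 = 2379)
a - (-3)*(-2263) = 2379 - (-3)*(-2263) = 2379 - 1*6789 = 2379 - 6789 = -4410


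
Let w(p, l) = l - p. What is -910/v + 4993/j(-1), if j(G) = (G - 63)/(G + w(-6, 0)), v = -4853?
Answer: -121096905/310592 ≈ -389.89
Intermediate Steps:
j(G) = (-63 + G)/(6 + G) (j(G) = (G - 63)/(G + (0 - 1*(-6))) = (-63 + G)/(G + (0 + 6)) = (-63 + G)/(G + 6) = (-63 + G)/(6 + G))
-910/v + 4993/j(-1) = -910/(-4853) + 4993/(((-63 - 1)/(6 - 1))) = -910*(-1/4853) + 4993/((-64/5)) = 910/4853 + 4993/(((1/5)*(-64))) = 910/4853 + 4993/(-64/5) = 910/4853 + 4993*(-5/64) = 910/4853 - 24965/64 = -121096905/310592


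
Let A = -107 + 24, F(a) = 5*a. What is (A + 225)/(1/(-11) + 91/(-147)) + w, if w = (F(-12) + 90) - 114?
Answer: -23289/82 ≈ -284.01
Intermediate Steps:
A = -83
w = -84 (w = (5*(-12) + 90) - 114 = (-60 + 90) - 114 = 30 - 114 = -84)
(A + 225)/(1/(-11) + 91/(-147)) + w = (-83 + 225)/(1/(-11) + 91/(-147)) - 84 = 142/(-1/11 + 91*(-1/147)) - 84 = 142/(-1/11 - 13/21) - 84 = 142/(-164/231) - 84 = 142*(-231/164) - 84 = -16401/82 - 84 = -23289/82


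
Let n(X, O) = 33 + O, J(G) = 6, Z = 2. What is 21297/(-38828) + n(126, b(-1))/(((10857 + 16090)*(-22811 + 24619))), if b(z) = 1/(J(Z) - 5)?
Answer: -129699033515/236463374216 ≈ -0.54850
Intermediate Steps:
b(z) = 1 (b(z) = 1/(6 - 5) = 1/1 = 1)
21297/(-38828) + n(126, b(-1))/(((10857 + 16090)*(-22811 + 24619))) = 21297/(-38828) + (33 + 1)/(((10857 + 16090)*(-22811 + 24619))) = 21297*(-1/38828) + 34/((26947*1808)) = -21297/38828 + 34/48720176 = -21297/38828 + 34*(1/48720176) = -21297/38828 + 17/24360088 = -129699033515/236463374216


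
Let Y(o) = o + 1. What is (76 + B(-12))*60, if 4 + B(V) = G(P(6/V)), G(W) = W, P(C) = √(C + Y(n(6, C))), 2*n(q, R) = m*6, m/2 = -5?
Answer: 4320 + 30*I*√118 ≈ 4320.0 + 325.88*I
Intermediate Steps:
m = -10 (m = 2*(-5) = -10)
n(q, R) = -30 (n(q, R) = (-10*6)/2 = (½)*(-60) = -30)
Y(o) = 1 + o
P(C) = √(-29 + C) (P(C) = √(C + (1 - 30)) = √(C - 29) = √(-29 + C))
B(V) = -4 + √(-29 + 6/V)
(76 + B(-12))*60 = (76 + (-4 + √(-29 + 6/(-12))))*60 = (76 + (-4 + √(-29 + 6*(-1/12))))*60 = (76 + (-4 + √(-29 - ½)))*60 = (76 + (-4 + √(-59/2)))*60 = (76 + (-4 + I*√118/2))*60 = (72 + I*√118/2)*60 = 4320 + 30*I*√118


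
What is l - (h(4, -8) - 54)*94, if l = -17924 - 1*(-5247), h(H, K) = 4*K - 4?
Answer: -4217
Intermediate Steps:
h(H, K) = -4 + 4*K
l = -12677 (l = -17924 + 5247 = -12677)
l - (h(4, -8) - 54)*94 = -12677 - ((-4 + 4*(-8)) - 54)*94 = -12677 - ((-4 - 32) - 54)*94 = -12677 - (-36 - 54)*94 = -12677 - (-90)*94 = -12677 - 1*(-8460) = -12677 + 8460 = -4217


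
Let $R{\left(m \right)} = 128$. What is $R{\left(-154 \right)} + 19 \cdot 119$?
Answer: $2389$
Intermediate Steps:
$R{\left(-154 \right)} + 19 \cdot 119 = 128 + 19 \cdot 119 = 128 + 2261 = 2389$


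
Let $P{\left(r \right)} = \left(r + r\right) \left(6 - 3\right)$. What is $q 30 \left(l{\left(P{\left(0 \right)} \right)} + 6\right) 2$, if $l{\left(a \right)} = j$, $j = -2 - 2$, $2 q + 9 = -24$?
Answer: $-1980$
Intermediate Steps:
$q = - \frac{33}{2}$ ($q = - \frac{9}{2} + \frac{1}{2} \left(-24\right) = - \frac{9}{2} - 12 = - \frac{33}{2} \approx -16.5$)
$P{\left(r \right)} = 6 r$ ($P{\left(r \right)} = 2 r 3 = 6 r$)
$j = -4$
$l{\left(a \right)} = -4$
$q 30 \left(l{\left(P{\left(0 \right)} \right)} + 6\right) 2 = \left(- \frac{33}{2}\right) 30 \left(-4 + 6\right) 2 = - 495 \cdot 2 \cdot 2 = \left(-495\right) 4 = -1980$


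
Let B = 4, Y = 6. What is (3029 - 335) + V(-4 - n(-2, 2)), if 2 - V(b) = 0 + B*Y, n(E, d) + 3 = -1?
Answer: 2672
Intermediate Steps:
n(E, d) = -4 (n(E, d) = -3 - 1 = -4)
V(b) = -22 (V(b) = 2 - (0 + 4*6) = 2 - (0 + 24) = 2 - 1*24 = 2 - 24 = -22)
(3029 - 335) + V(-4 - n(-2, 2)) = (3029 - 335) - 22 = 2694 - 22 = 2672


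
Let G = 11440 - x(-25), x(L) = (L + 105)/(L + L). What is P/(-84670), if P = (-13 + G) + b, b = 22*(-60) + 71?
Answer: -25449/211675 ≈ -0.12023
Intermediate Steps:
x(L) = (105 + L)/(2*L) (x(L) = (105 + L)/((2*L)) = (105 + L)*(1/(2*L)) = (105 + L)/(2*L))
G = 57208/5 (G = 11440 - (105 - 25)/(2*(-25)) = 11440 - (-1)*80/(2*25) = 11440 - 1*(-8/5) = 11440 + 8/5 = 57208/5 ≈ 11442.)
b = -1249 (b = -1320 + 71 = -1249)
P = 50898/5 (P = (-13 + 57208/5) - 1249 = 57143/5 - 1249 = 50898/5 ≈ 10180.)
P/(-84670) = (50898/5)/(-84670) = (50898/5)*(-1/84670) = -25449/211675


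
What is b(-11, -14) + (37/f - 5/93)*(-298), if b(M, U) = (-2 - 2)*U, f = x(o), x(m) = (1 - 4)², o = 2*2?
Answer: -321712/279 ≈ -1153.1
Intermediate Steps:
o = 4
x(m) = 9 (x(m) = (-3)² = 9)
f = 9
b(M, U) = -4*U
b(-11, -14) + (37/f - 5/93)*(-298) = -4*(-14) + (37/9 - 5/93)*(-298) = 56 + (37*(⅑) - 5*1/93)*(-298) = 56 + (37/9 - 5/93)*(-298) = 56 + (1132/279)*(-298) = 56 - 337336/279 = -321712/279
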